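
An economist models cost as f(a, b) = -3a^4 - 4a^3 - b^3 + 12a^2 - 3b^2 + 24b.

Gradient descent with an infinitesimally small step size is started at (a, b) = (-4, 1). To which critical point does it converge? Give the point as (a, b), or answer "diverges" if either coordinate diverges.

f is separable, so gradient descent decouples: a follows -∂f/∂a, b follows -∂f/∂b.
∂f/∂a = -12a(a - 1)(a + 2); at a=-4 this is 480, so a decreases.
∂f/∂b = -3(b - 2)(b + 4); at b=1 this is 15, so b decreases.
The a-coordinate has no critical point in that direction and runs off to infinity.

diverges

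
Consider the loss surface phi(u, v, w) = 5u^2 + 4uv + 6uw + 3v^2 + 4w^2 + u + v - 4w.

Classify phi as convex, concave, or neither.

phi is quadratic, so its Hessian is the constant matrix H = [[10, 4, 6], [4, 6, 0], [6, 0, 8]].
Leading principal minors: 10, 44, 136.
All positive ⇒ H ≻ 0 ⇒ convex.

convex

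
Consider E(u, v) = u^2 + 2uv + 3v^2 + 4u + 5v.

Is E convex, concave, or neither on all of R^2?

convex

E is quadratic, so its Hessian is the constant matrix H = [[2, 2], [2, 6]].
det(H) = 8, tr(H) = 8.
det(H) > 0 and tr(H) > 0, so H is positive definite everywhere: convex.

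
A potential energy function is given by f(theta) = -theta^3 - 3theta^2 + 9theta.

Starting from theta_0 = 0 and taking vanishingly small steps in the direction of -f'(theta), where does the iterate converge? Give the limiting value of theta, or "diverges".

f'(theta) = -3(theta - 1)(theta + 3), so f'(0) = 9.
Gradient descent moves in the -f' direction, i.e. theta is decreasing.
The nearest critical point in that direction is theta = -3, where f'' = 12 > 0 (a local minimum). The iterate converges there.

-3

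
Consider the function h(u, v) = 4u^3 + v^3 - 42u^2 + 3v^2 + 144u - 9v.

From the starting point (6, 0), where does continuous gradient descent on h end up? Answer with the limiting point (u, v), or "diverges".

h is separable, so gradient descent decouples: u follows -∂h/∂u, v follows -∂h/∂v.
∂h/∂u = 12(u - 4)(u - 3); at u=6 this is 72, so u decreases.
∂h/∂v = 3(v - 1)(v + 3); at v=0 this is -9, so v increases.
u converges to its nearest critical value 4 (a local min of the u-part); v converges to 1. The iterate converges to (4, 1).

(4, 1)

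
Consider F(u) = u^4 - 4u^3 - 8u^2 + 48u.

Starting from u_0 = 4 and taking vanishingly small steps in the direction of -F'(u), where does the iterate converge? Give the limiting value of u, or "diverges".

F'(u) = 4(u - 3)(u - 2)(u + 2), so F'(4) = 48.
Gradient descent moves in the -F' direction, i.e. u is decreasing.
The nearest critical point in that direction is u = 3, where F'' = 20 > 0 (a local minimum). The iterate converges there.

3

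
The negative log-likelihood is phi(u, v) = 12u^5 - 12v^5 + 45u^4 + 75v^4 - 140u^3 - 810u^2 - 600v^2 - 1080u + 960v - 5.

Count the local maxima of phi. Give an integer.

phi separates as a function of u plus a function of v, so ∇phi=0 decouples.
∂phi/∂u = 60(u - 3)(u + 1)(u + 2)(u + 3) = 0 at u ∈ {-3, -2, -1, 3}; ∂phi/∂v = -60(v - 4)(v - 2)(v - 1)(v + 2) = 0 at v ∈ {-2, 1, 2, 4}.
The Hessian is diagonal: diag(phi_uu, phi_vv). Second derivatives: phi_uu(-3)=-720, phi_uu(-2)=300, phi_uu(-1)=-480, phi_uu(3)=7200; phi_vv(-2)=4320, phi_vv(1)=-540, phi_vv(2)=480, phi_vv(4)=-2160.
Local maxima occur where both diagonal entries negative: (-3, 1), (-3, 4), (-1, 1), (-1, 4). Count: 4.

4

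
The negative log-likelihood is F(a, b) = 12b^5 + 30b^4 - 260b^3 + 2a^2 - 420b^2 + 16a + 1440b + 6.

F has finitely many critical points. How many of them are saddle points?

F separates as a function of a plus a function of b, so ∇F=0 decouples.
∂F/∂a = 4(a + 4) = 0 at a ∈ {-4}; ∂F/∂b = 60(b - 3)(b - 1)(b + 2)(b + 4) = 0 at b ∈ {-4, -2, 1, 3}.
The Hessian is diagonal: diag(F_aa, F_bb). Second derivatives: F_aa(-4)=4; F_bb(-4)=-4200, F_bb(-2)=1800, F_bb(1)=-1800, F_bb(3)=4200.
Saddle points occur where the two diagonal entries have opposite signs: (-4, -4), (-4, 1). Count: 2.

2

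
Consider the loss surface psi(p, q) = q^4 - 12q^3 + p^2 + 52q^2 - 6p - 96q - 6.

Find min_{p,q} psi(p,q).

psi(p,q) separates as A(p) + B(q) − 6, so its minimum is min A + min B − 6.
A'(p) = 2p - 6 vanishes at p ∈ {3}; B'(q) = 4(q - 4)(q - 3)(q - 2) vanishes at q ∈ {2, 3, 4}.
Local minima of A (where A''>0): A(3)=-9. Local minima of B: B(2)=-64, B(4)=-64.
So the global minimum of psi is A(3) + B(2) − 6 = -9 − 64 − 6 = -79, attained at (3, 2).

-79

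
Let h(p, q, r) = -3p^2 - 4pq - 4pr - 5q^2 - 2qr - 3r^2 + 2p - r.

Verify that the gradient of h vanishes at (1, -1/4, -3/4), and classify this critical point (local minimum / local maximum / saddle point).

∇h = (-6p - 4q - 4r + 2, -4p - 10q - 2r, -4p - 2q - 6r - 1); substituting (1, -1/4, -3/4) gives ∇h = (0, 0, 0), so (1, -1/4, -3/4) is indeed a critical point.
The Hessian is constant: H = [[-6, -4, -4], [-4, -10, -2], [-4, -2, -6]].
Leading principal minors: Δ₁ = -6, Δ₂ = 44, Δ₃ = -144.
The minors alternate sign starting negative (−, +, −), so H is negative definite: a local maximum.

local maximum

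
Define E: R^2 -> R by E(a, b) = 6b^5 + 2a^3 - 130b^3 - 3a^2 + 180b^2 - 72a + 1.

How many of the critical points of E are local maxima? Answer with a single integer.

E separates as a function of a plus a function of b, so ∇E=0 decouples.
∂E/∂a = 6(a - 4)(a + 3) = 0 at a ∈ {-3, 4}; ∂E/∂b = 30b(b - 3)(b - 1)(b + 4) = 0 at b ∈ {-4, 0, 1, 3}.
The Hessian is diagonal: diag(E_aa, E_bb). Second derivatives: E_aa(-3)=-42, E_aa(4)=42; E_bb(-4)=-4200, E_bb(0)=360, E_bb(1)=-300, E_bb(3)=1260.
Local maxima occur where both diagonal entries negative: (-3, -4), (-3, 1). Count: 2.

2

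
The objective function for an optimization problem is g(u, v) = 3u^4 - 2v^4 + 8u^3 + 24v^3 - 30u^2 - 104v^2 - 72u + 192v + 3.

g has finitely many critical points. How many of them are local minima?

2

g separates as a function of u plus a function of v, so ∇g=0 decouples.
∂g/∂u = 12(u - 2)(u + 1)(u + 3) = 0 at u ∈ {-3, -1, 2}; ∂g/∂v = -8(v - 4)(v - 3)(v - 2) = 0 at v ∈ {2, 3, 4}.
The Hessian is diagonal: diag(g_uu, g_vv). Second derivatives: g_uu(-3)=120, g_uu(-1)=-72, g_uu(2)=180; g_vv(2)=-16, g_vv(3)=8, g_vv(4)=-16.
Local minima occur where both diagonal entries positive: (-3, 3), (2, 3). Count: 2.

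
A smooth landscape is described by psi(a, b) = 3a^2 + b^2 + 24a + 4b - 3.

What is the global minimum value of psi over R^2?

-55

psi(a,b) separates as P(a) + Q(b) − 3, so its minimum is min P + min Q − 3.
P'(a) = 6a + 24 vanishes at a ∈ {-4}; Q'(b) = 2b + 4 vanishes at b ∈ {-2}.
Local minima of P (where P''>0): P(-4)=-48. Local minima of Q: Q(-2)=-4.
So the global minimum of psi is P(-4) + Q(-2) − 3 = -48 − 4 − 3 = -55, attained at (-4, -2).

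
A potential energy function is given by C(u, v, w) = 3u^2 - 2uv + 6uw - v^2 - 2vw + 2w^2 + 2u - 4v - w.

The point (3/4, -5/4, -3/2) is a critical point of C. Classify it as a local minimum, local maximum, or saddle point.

saddle point

The Hessian is constant: H = [[6, -2, 6], [-2, -2, -2], [6, -2, 4]].
Leading principal minors: Δ₁ = 6, Δ₂ = -16, Δ₃ = 32.
The minors fit neither the all-positive nor the alternating-sign pattern, so H is indefinite: a saddle point.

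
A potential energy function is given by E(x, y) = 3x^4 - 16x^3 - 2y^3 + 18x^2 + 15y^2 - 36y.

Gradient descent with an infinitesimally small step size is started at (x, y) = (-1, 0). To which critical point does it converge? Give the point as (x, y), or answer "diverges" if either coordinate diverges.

E is separable, so gradient descent decouples: x follows -∂E/∂x, y follows -∂E/∂y.
∂E/∂x = 12x(x - 3)(x - 1); at x=-1 this is -96, so x increases.
∂E/∂y = -6(y - 3)(y - 2); at y=0 this is -36, so y increases.
x converges to its nearest critical value 0 (a local min of the x-part); y converges to 2. The iterate converges to (0, 2).

(0, 2)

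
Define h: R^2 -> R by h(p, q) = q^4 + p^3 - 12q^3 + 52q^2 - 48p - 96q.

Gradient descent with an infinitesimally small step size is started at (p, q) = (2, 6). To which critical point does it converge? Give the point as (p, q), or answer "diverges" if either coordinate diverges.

h is separable, so gradient descent decouples: p follows -∂h/∂p, q follows -∂h/∂q.
∂h/∂p = 3(p - 4)(p + 4); at p=2 this is -36, so p increases.
∂h/∂q = 4(q - 4)(q - 3)(q - 2); at q=6 this is 96, so q decreases.
p converges to its nearest critical value 4 (a local min of the p-part); q converges to 4. The iterate converges to (4, 4).

(4, 4)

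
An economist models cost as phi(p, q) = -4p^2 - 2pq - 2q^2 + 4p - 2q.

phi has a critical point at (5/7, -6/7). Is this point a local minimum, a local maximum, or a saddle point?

The Hessian of phi is constant: H = [[-8, -2], [-2, -4]].
det(H) = (-8)·(-4) − (-2)² = 28.
det(H) > 0 and tr(H) = -12 < 0, so H is negative definite and the point is a local maximum.

local maximum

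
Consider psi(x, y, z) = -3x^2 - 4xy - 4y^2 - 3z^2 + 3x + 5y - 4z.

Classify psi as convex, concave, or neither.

psi is quadratic, so its Hessian is the constant matrix H = [[-6, -4, 0], [-4, -8, 0], [0, 0, -6]].
Leading principal minors: -6, 32, -192.
Signs alternate −, +, − ⇒ H ≺ 0 ⇒ concave.

concave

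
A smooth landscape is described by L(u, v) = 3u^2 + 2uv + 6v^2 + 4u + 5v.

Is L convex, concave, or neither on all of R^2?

L is quadratic, so its Hessian is the constant matrix H = [[6, 2], [2, 12]].
det(H) = 68, tr(H) = 18.
det(H) > 0 and tr(H) > 0, so H is positive definite everywhere: convex.

convex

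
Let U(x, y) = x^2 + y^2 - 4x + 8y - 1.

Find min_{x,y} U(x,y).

U(x,y) separates as P(x) + Q(y) − 1, so its minimum is min P + min Q − 1.
P'(x) = 2x - 4 vanishes at x ∈ {2}; Q'(y) = 2y + 8 vanishes at y ∈ {-4}.
Local minima of P (where P''>0): P(2)=-4. Local minima of Q: Q(-4)=-16.
So the global minimum of U is P(2) + Q(-4) − 1 = -4 − 16 − 1 = -21, attained at (2, -4).

-21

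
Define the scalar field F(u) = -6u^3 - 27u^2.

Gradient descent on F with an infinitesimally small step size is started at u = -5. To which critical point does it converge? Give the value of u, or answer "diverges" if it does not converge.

F'(u) = -18u(u + 3), so F'(-5) = -180.
Gradient descent moves in the -F' direction, i.e. u is increasing.
The nearest critical point in that direction is u = -3, where F'' = 54 > 0 (a local minimum). The iterate converges there.

-3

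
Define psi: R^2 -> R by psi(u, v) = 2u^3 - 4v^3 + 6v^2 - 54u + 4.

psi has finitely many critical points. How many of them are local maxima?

1

psi separates as a function of u plus a function of v, so ∇psi=0 decouples.
∂psi/∂u = 6(u - 3)(u + 3) = 0 at u ∈ {-3, 3}; ∂psi/∂v = -12v(v - 1) = 0 at v ∈ {0, 1}.
The Hessian is diagonal: diag(psi_uu, psi_vv). Second derivatives: psi_uu(-3)=-36, psi_uu(3)=36; psi_vv(0)=12, psi_vv(1)=-12.
Local maxima occur where both diagonal entries negative: (-3, 1). Count: 1.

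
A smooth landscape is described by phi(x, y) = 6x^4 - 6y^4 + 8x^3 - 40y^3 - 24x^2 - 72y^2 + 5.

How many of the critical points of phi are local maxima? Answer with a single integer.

2

phi separates as a function of x plus a function of y, so ∇phi=0 decouples.
∂phi/∂x = 24x(x - 1)(x + 2) = 0 at x ∈ {-2, 0, 1}; ∂phi/∂y = -24y(y + 2)(y + 3) = 0 at y ∈ {-3, -2, 0}.
The Hessian is diagonal: diag(phi_xx, phi_yy). Second derivatives: phi_xx(-2)=144, phi_xx(0)=-48, phi_xx(1)=72; phi_yy(-3)=-72, phi_yy(-2)=48, phi_yy(0)=-144.
Local maxima occur where both diagonal entries negative: (0, -3), (0, 0). Count: 2.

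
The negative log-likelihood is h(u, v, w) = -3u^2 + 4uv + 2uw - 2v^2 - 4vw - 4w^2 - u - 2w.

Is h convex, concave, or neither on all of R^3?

h is quadratic, so its Hessian is the constant matrix H = [[-6, 4, 2], [4, -4, -4], [2, -4, -8]].
Leading principal minors: -6, 8, -16.
Signs alternate −, +, − ⇒ H ≺ 0 ⇒ concave.

concave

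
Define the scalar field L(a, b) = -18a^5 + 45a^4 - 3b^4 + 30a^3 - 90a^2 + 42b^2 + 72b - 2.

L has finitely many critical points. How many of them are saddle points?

L separates as a function of a plus a function of b, so ∇L=0 decouples.
∂L/∂a = -90a(a - 2)(a - 1)(a + 1) = 0 at a ∈ {-1, 0, 1, 2}; ∂L/∂b = -12(b - 3)(b + 1)(b + 2) = 0 at b ∈ {-2, -1, 3}.
The Hessian is diagonal: diag(L_aa, L_bb). Second derivatives: L_aa(-1)=540, L_aa(0)=-180, L_aa(1)=180, L_aa(2)=-540; L_bb(-2)=-60, L_bb(-1)=48, L_bb(3)=-240.
Saddle points occur where the two diagonal entries have opposite signs: (-1, -2), (-1, 3), (0, -1), (1, -2), (1, 3), (2, -1). Count: 6.

6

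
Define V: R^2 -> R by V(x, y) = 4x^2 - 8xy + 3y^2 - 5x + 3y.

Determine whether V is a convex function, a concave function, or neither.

V is quadratic, so its Hessian is the constant matrix H = [[8, -8], [-8, 6]].
det(H) = -16, tr(H) = 14.
det(H) < 0, so H is indefinite: neither convex nor concave.

neither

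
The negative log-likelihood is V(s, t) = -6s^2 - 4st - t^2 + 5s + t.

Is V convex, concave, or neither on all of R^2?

V is quadratic, so its Hessian is the constant matrix H = [[-12, -4], [-4, -2]].
det(H) = 8, tr(H) = -14.
det(H) > 0 and tr(H) < 0, so H is negative definite everywhere: concave.

concave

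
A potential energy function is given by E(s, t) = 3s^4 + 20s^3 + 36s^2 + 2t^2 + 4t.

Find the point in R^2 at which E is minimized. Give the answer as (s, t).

E(s,t) separates as P(s) + Q(t), so its minimum is min P + min Q.
P'(s) = 12s(s + 2)(s + 3) vanishes at s ∈ {-3, -2, 0}; Q'(t) = 4(t + 1) vanishes at t ∈ {-1}.
Local minima of P (where P''>0): P(-3)=27, P(0)=0. Local minima of Q: Q(-1)=-2.
So the global minimum of E is P(0) + Q(-1) = 0 − 2 = -2, attained at (0, -1).

(0, -1)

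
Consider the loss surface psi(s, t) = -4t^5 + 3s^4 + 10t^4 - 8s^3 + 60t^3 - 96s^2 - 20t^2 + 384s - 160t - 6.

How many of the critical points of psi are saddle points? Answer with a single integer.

6

psi separates as a function of s plus a function of t, so ∇psi=0 decouples.
∂psi/∂s = 12(s - 4)(s - 2)(s + 4) = 0 at s ∈ {-4, 2, 4}; ∂psi/∂t = -20(t - 4)(t - 1)(t + 1)(t + 2) = 0 at t ∈ {-2, -1, 1, 4}.
The Hessian is diagonal: diag(psi_ss, psi_tt). Second derivatives: psi_ss(-4)=576, psi_ss(2)=-144, psi_ss(4)=192; psi_tt(-2)=360, psi_tt(-1)=-200, psi_tt(1)=360, psi_tt(4)=-1800.
Saddle points occur where the two diagonal entries have opposite signs: (-4, -1), (-4, 4), (2, -2), (2, 1), (4, -1), (4, 4). Count: 6.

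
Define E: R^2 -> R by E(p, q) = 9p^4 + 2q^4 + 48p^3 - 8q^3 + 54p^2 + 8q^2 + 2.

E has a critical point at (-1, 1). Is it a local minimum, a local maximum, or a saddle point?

local maximum

The mixed partial ∂²E/∂p∂q is 0, so the Hessian at any point is diag(E_pp, E_qq) = diag(36(3p^2 + 8p + 3), 8(3q^2 - 6q + 2)).
At (-1, 1): H = diag(-72, -8).
Both eigenvalues are negative, so H is negative definite: a local maximum.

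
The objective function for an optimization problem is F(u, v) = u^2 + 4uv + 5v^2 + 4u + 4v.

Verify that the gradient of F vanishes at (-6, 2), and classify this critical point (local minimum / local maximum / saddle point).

local minimum

∇F = (2u + 4v + 4, 4u + 10v + 4); substituting (-6, 2) gives ∇F = (0, 0), so (-6, 2) is indeed a critical point.
The Hessian of F is constant: H = [[2, 4], [4, 10]].
det(H) = 2·10 − 4² = 4.
det(H) > 0 and tr(H) = 12 > 0, so H is positive definite and the point is a local minimum.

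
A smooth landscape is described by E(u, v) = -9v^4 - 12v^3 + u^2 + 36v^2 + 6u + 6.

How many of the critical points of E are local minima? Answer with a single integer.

E separates as a function of u plus a function of v, so ∇E=0 decouples.
∂E/∂u = 2(u + 3) = 0 at u ∈ {-3}; ∂E/∂v = -36v(v - 1)(v + 2) = 0 at v ∈ {-2, 0, 1}.
The Hessian is diagonal: diag(E_uu, E_vv). Second derivatives: E_uu(-3)=2; E_vv(-2)=-216, E_vv(0)=72, E_vv(1)=-108.
Local minima occur where both diagonal entries positive: (-3, 0). Count: 1.

1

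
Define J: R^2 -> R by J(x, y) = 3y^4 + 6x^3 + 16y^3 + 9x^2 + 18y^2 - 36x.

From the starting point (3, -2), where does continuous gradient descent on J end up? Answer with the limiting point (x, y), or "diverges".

(1, -3)

J is separable, so gradient descent decouples: x follows -∂J/∂x, y follows -∂J/∂y.
∂J/∂x = 18(x - 1)(x + 2); at x=3 this is 180, so x decreases.
∂J/∂y = 12y(y + 1)(y + 3); at y=-2 this is 24, so y decreases.
x converges to its nearest critical value 1 (a local min of the x-part); y converges to -3. The iterate converges to (1, -3).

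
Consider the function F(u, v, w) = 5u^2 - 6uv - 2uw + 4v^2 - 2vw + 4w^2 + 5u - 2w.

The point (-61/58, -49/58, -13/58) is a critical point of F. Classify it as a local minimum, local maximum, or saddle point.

The Hessian is constant: H = [[10, -6, -2], [-6, 8, -2], [-2, -2, 8]].
Leading principal minors: Δ₁ = 10, Δ₂ = 44, Δ₃ = 232.
All leading minors are positive, so H is positive definite: a local minimum.

local minimum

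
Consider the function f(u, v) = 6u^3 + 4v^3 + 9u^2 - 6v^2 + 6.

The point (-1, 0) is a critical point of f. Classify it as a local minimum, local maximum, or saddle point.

The mixed partial ∂²f/∂u∂v is 0, so the Hessian at any point is diag(f_uu, f_vv) = diag(18(2u + 1), 12(2v - 1)).
At (-1, 0): H = diag(-18, -12).
Both eigenvalues are negative, so H is negative definite: a local maximum.

local maximum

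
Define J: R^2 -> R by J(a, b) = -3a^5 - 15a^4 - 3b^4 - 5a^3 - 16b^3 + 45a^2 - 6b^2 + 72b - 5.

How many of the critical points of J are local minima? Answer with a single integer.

2

J separates as a function of a plus a function of b, so ∇J=0 decouples.
∂J/∂a = -15a(a - 1)(a + 2)(a + 3) = 0 at a ∈ {-3, -2, 0, 1}; ∂J/∂b = -12(b - 1)(b + 2)(b + 3) = 0 at b ∈ {-3, -2, 1}.
The Hessian is diagonal: diag(J_aa, J_bb). Second derivatives: J_aa(-3)=180, J_aa(-2)=-90, J_aa(0)=90, J_aa(1)=-180; J_bb(-3)=-48, J_bb(-2)=36, J_bb(1)=-144.
Local minima occur where both diagonal entries positive: (-3, -2), (0, -2). Count: 2.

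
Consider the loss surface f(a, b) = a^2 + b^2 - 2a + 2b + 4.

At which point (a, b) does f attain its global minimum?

(1, -1)

f(a,b) separates as P(a) + Q(b) + 4, so its minimum is min P + min Q + 4.
P'(a) = 2a - 2 vanishes at a ∈ {1}; Q'(b) = 2b + 2 vanishes at b ∈ {-1}.
Local minima of P (where P''>0): P(1)=-1. Local minima of Q: Q(-1)=-1.
So the global minimum of f is P(1) + Q(-1) + 4 = -1 − 1 + 4 = 2, attained at (1, -1).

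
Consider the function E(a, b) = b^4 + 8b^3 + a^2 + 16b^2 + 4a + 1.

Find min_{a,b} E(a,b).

E(a,b) separates as P(a) + Q(b) + 1, so its minimum is min P + min Q + 1.
P'(a) = 2a + 4 vanishes at a ∈ {-2}; Q'(b) = 4b(b + 2)(b + 4) vanishes at b ∈ {-4, -2, 0}.
Local minima of P (where P''>0): P(-2)=-4. Local minima of Q: Q(-4)=0, Q(0)=0.
So the global minimum of E is P(-2) + Q(-4) + 1 = -4 + 0 + 1 = -3, attained at (-2, -4).

-3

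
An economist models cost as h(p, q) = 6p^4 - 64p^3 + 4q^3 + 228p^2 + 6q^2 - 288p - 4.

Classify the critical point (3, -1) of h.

The mixed partial ∂²h/∂p∂q is 0, so the Hessian at any point is diag(h_pp, h_qq) = diag(24(3p^2 - 16p + 19), 12(2q + 1)).
At (3, -1): H = diag(-48, -12).
Both eigenvalues are negative, so H is negative definite: a local maximum.

local maximum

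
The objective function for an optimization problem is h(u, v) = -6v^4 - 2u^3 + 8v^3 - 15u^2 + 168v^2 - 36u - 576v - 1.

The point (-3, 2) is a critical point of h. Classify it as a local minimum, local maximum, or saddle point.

The mixed partial ∂²h/∂u∂v is 0, so the Hessian at any point is diag(h_uu, h_vv) = diag(-6(2u + 5), 24(-3v^2 + 2v + 14)).
At (-3, 2): H = diag(6, 144).
Both eigenvalues are positive, so H is positive definite: a local minimum.

local minimum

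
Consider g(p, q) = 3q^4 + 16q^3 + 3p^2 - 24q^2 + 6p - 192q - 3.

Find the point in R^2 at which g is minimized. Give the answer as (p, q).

g(p,q) separates as A(p) + B(q) − 3, so its minimum is min A + min B − 3.
A'(p) = 6p + 6 vanishes at p ∈ {-1}; B'(q) = 12(q - 2)(q + 2)(q + 4) vanishes at q ∈ {-4, -2, 2}.
Local minima of A (where A''>0): A(-1)=-3. Local minima of B: B(-4)=128, B(2)=-304.
So the global minimum of g is A(-1) + B(2) − 3 = -3 − 304 − 3 = -310, attained at (-1, 2).

(-1, 2)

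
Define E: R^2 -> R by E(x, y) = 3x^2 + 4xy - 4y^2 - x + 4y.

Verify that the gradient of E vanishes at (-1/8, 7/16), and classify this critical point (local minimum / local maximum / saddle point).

saddle point

∇E = (6x + 4y - 1, 4x - 8y + 4); substituting (-1/8, 7/16) gives ∇E = (0, 0), so (-1/8, 7/16) is indeed a critical point.
The Hessian of E is constant: H = [[6, 4], [4, -8]].
det(H) = 6·(-8) − 4² = -64.
Since det(H) < 0, H is indefinite and the critical point is a saddle point.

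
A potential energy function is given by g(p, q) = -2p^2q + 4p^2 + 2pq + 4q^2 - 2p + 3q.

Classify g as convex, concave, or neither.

neither

The term -2p^2q is cubic, so the Hessian is not constant.
∂²g/∂p² = -4q + 8, which takes both signs as q varies (negative for sufficiently large q). A diagonal entry of the Hessian changing sign means the Hessian is neither positive- nor negative-semidefinite on all of R^2.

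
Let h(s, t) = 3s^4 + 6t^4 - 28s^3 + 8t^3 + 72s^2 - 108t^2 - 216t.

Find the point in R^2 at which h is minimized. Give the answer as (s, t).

h(s,t) separates as P(s) + Q(t), so its minimum is min P + min Q.
P'(s) = 12s(s - 4)(s - 3) vanishes at s ∈ {0, 3, 4}; Q'(t) = 24(t - 3)(t + 1)(t + 3) vanishes at t ∈ {-3, -1, 3}.
Local minima of P (where P''>0): P(0)=0, P(4)=128. Local minima of Q: Q(-3)=-54, Q(3)=-918.
So the global minimum of h is P(0) + Q(3) = 0 − 918 = -918, attained at (0, 3).

(0, 3)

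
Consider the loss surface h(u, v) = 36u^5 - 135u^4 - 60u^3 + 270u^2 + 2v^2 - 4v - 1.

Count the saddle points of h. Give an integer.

2

h separates as a function of u plus a function of v, so ∇h=0 decouples.
∂h/∂u = 180u(u - 3)(u - 1)(u + 1) = 0 at u ∈ {-1, 0, 1, 3}; ∂h/∂v = 4(v - 1) = 0 at v ∈ {1}.
The Hessian is diagonal: diag(h_uu, h_vv). Second derivatives: h_uu(-1)=-1440, h_uu(0)=540, h_uu(1)=-720, h_uu(3)=4320; h_vv(1)=4.
Saddle points occur where the two diagonal entries have opposite signs: (-1, 1), (1, 1). Count: 2.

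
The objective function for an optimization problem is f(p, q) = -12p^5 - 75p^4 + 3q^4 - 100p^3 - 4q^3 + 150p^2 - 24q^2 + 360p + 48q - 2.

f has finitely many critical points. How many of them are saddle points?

6

f separates as a function of p plus a function of q, so ∇f=0 decouples.
∂f/∂p = -60(p - 1)(p + 1)(p + 2)(p + 3) = 0 at p ∈ {-3, -2, -1, 1}; ∂f/∂q = 12(q - 2)(q - 1)(q + 2) = 0 at q ∈ {-2, 1, 2}.
The Hessian is diagonal: diag(f_pp, f_qq). Second derivatives: f_pp(-3)=480, f_pp(-2)=-180, f_pp(-1)=240, f_pp(1)=-1440; f_qq(-2)=144, f_qq(1)=-36, f_qq(2)=48.
Saddle points occur where the two diagonal entries have opposite signs: (-3, 1), (-2, -2), (-2, 2), (-1, 1), (1, -2), (1, 2). Count: 6.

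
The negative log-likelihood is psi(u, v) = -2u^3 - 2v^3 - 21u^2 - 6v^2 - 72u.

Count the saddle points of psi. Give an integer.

2

psi separates as a function of u plus a function of v, so ∇psi=0 decouples.
∂psi/∂u = -6(u + 3)(u + 4) = 0 at u ∈ {-4, -3}; ∂psi/∂v = -6v(v + 2) = 0 at v ∈ {-2, 0}.
The Hessian is diagonal: diag(psi_uu, psi_vv). Second derivatives: psi_uu(-4)=6, psi_uu(-3)=-6; psi_vv(-2)=12, psi_vv(0)=-12.
Saddle points occur where the two diagonal entries have opposite signs: (-4, 0), (-3, -2). Count: 2.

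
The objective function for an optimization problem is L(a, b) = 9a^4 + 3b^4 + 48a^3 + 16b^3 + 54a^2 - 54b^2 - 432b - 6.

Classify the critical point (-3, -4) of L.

local minimum

The mixed partial ∂²L/∂a∂b is 0, so the Hessian at any point is diag(L_aa, L_bb) = diag(36(3a^2 + 8a + 3), 12(3b^2 + 8b - 9)).
At (-3, -4): H = diag(216, 84).
Both eigenvalues are positive, so H is positive definite: a local minimum.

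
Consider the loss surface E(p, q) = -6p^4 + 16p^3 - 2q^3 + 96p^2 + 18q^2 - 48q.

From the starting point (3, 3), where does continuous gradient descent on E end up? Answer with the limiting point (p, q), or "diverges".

E is separable, so gradient descent decouples: p follows -∂E/∂p, q follows -∂E/∂q.
∂E/∂p = -24p(p - 4)(p + 2); at p=3 this is 360, so p decreases.
∂E/∂q = -6(q - 4)(q - 2); at q=3 this is 6, so q decreases.
p converges to its nearest critical value 0 (a local min of the p-part); q converges to 2. The iterate converges to (0, 2).

(0, 2)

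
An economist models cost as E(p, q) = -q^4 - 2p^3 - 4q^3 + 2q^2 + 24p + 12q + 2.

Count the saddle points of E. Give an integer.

E separates as a function of p plus a function of q, so ∇E=0 decouples.
∂E/∂p = -6(p - 2)(p + 2) = 0 at p ∈ {-2, 2}; ∂E/∂q = -4(q - 1)(q + 1)(q + 3) = 0 at q ∈ {-3, -1, 1}.
The Hessian is diagonal: diag(E_pp, E_qq). Second derivatives: E_pp(-2)=24, E_pp(2)=-24; E_qq(-3)=-32, E_qq(-1)=16, E_qq(1)=-32.
Saddle points occur where the two diagonal entries have opposite signs: (-2, -3), (-2, 1), (2, -1). Count: 3.

3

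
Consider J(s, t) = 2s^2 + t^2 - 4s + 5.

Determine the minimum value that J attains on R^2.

3

J(s,t) separates as P(s) + Q(t) + 5, so its minimum is min P + min Q + 5.
P'(s) = 4s - 4 vanishes at s ∈ {1}; Q'(t) = 2t vanishes at t ∈ {0}.
Local minima of P (where P''>0): P(1)=-2. Local minima of Q: Q(0)=0.
So the global minimum of J is P(1) + Q(0) + 5 = -2 + 0 + 5 = 3, attained at (1, 0).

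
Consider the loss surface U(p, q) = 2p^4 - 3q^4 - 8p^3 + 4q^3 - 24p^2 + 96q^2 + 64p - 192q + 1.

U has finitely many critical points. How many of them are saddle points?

U separates as a function of p plus a function of q, so ∇U=0 decouples.
∂U/∂p = 8(p - 4)(p - 1)(p + 2) = 0 at p ∈ {-2, 1, 4}; ∂U/∂q = -12(q - 4)(q - 1)(q + 4) = 0 at q ∈ {-4, 1, 4}.
The Hessian is diagonal: diag(U_pp, U_qq). Second derivatives: U_pp(-2)=144, U_pp(1)=-72, U_pp(4)=144; U_qq(-4)=-480, U_qq(1)=180, U_qq(4)=-288.
Saddle points occur where the two diagonal entries have opposite signs: (-2, -4), (-2, 4), (1, 1), (4, -4), (4, 4). Count: 5.

5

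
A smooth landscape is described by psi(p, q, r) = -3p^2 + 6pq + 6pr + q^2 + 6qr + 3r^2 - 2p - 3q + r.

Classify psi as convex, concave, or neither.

psi is quadratic, so its Hessian is the constant matrix H = [[-6, 6, 6], [6, 2, 6], [6, 6, 6]].
Leading principal minors: -6, -48, 288.
Neither pattern holds ⇒ H is indefinite ⇒ neither convex nor concave.

neither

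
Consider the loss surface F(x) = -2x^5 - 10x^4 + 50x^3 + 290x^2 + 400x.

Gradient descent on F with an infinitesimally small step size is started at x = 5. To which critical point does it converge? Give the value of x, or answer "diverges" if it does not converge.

F'(x) = -10(x - 4)(x + 1)(x + 2)(x + 5), so F'(5) = -4200.
Gradient descent moves in the -F' direction, i.e. x is increasing.
There is no critical point above x=5, and F' keeps the same sign, so the iterate runs off to +∞.

diverges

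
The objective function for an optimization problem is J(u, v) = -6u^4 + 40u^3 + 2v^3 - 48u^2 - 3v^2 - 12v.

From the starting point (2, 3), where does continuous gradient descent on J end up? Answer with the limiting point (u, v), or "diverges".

J is separable, so gradient descent decouples: u follows -∂J/∂u, v follows -∂J/∂v.
∂J/∂u = -24u(u - 4)(u - 1); at u=2 this is 96, so u decreases.
∂J/∂v = 6(v - 2)(v + 1); at v=3 this is 24, so v decreases.
u converges to its nearest critical value 1 (a local min of the u-part); v converges to 2. The iterate converges to (1, 2).

(1, 2)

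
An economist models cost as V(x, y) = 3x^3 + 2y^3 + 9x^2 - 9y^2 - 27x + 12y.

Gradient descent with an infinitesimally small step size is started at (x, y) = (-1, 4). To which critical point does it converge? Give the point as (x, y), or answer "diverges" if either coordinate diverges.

(1, 2)

V is separable, so gradient descent decouples: x follows -∂V/∂x, y follows -∂V/∂y.
∂V/∂x = 9(x - 1)(x + 3); at x=-1 this is -36, so x increases.
∂V/∂y = 6(y - 2)(y - 1); at y=4 this is 36, so y decreases.
x converges to its nearest critical value 1 (a local min of the x-part); y converges to 2. The iterate converges to (1, 2).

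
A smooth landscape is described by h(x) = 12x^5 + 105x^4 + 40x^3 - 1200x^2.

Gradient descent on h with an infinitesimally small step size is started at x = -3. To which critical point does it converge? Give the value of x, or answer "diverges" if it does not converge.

h'(x) = 60x(x - 2)(x + 4)(x + 5), so h'(-3) = 1800.
Gradient descent moves in the -h' direction, i.e. x is decreasing.
The nearest critical point in that direction is x = -4, where h'' = 1440 > 0 (a local minimum). The iterate converges there.

-4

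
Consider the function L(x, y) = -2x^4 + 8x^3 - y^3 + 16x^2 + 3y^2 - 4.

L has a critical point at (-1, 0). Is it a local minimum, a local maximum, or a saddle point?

saddle point

The mixed partial ∂²L/∂x∂y is 0, so the Hessian at any point is diag(L_xx, L_yy) = diag(8(-3x^2 + 6x + 4), 6(-y + 1)).
At (-1, 0): H = diag(-40, 6).
The eigenvalues have opposite signs, so H is indefinite: a saddle point.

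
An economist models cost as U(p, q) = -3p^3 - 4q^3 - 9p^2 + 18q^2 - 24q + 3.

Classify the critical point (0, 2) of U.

local maximum

The mixed partial ∂²U/∂p∂q is 0, so the Hessian at any point is diag(U_pp, U_qq) = diag(-18(p + 1), 12(-2q + 3)).
At (0, 2): H = diag(-18, -12).
Both eigenvalues are negative, so H is negative definite: a local maximum.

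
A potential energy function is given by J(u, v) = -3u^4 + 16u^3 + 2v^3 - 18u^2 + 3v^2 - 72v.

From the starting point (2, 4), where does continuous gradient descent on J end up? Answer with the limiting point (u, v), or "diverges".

J is separable, so gradient descent decouples: u follows -∂J/∂u, v follows -∂J/∂v.
∂J/∂u = -12u(u - 3)(u - 1); at u=2 this is 24, so u decreases.
∂J/∂v = 6(v - 3)(v + 4); at v=4 this is 48, so v decreases.
u converges to its nearest critical value 1 (a local min of the u-part); v converges to 3. The iterate converges to (1, 3).

(1, 3)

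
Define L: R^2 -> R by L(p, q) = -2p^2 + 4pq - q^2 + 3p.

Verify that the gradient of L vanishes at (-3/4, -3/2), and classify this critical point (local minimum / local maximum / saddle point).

saddle point

∇L = (-4p + 4q + 3, 4p - 2q); substituting (-3/4, -3/2) gives ∇L = (0, 0), so (-3/4, -3/2) is indeed a critical point.
The Hessian of L is constant: H = [[-4, 4], [4, -2]].
det(H) = (-4)·(-2) − 4² = -8.
Since det(H) < 0, H is indefinite and the critical point is a saddle point.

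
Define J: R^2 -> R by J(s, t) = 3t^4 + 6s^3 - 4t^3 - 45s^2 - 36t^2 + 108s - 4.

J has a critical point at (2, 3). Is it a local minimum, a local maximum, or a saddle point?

The mixed partial ∂²J/∂s∂t is 0, so the Hessian at any point is diag(J_ss, J_tt) = diag(18(2s - 5), 12(3t^2 - 2t - 6)).
At (2, 3): H = diag(-18, 180).
The eigenvalues have opposite signs, so H is indefinite: a saddle point.

saddle point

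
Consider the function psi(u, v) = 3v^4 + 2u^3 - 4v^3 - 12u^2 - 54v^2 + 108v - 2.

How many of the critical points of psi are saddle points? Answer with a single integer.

3

psi separates as a function of u plus a function of v, so ∇psi=0 decouples.
∂psi/∂u = 6u(u - 4) = 0 at u ∈ {0, 4}; ∂psi/∂v = 12(v - 3)(v - 1)(v + 3) = 0 at v ∈ {-3, 1, 3}.
The Hessian is diagonal: diag(psi_uu, psi_vv). Second derivatives: psi_uu(0)=-24, psi_uu(4)=24; psi_vv(-3)=288, psi_vv(1)=-96, psi_vv(3)=144.
Saddle points occur where the two diagonal entries have opposite signs: (0, -3), (0, 3), (4, 1). Count: 3.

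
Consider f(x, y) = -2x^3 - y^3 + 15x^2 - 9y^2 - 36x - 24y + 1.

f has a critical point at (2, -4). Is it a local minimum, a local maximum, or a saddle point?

local minimum

The mixed partial ∂²f/∂x∂y is 0, so the Hessian at any point is diag(f_xx, f_yy) = diag(6(-2x + 5), -6(y + 3)).
At (2, -4): H = diag(6, 6).
Both eigenvalues are positive, so H is positive definite: a local minimum.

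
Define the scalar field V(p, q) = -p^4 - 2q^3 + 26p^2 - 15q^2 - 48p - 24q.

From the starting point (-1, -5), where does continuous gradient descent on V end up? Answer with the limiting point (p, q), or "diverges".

V is separable, so gradient descent decouples: p follows -∂V/∂p, q follows -∂V/∂q.
∂V/∂p = -4(p - 3)(p - 1)(p + 4); at p=-1 this is -96, so p increases.
∂V/∂q = -6(q + 1)(q + 4); at q=-5 this is -24, so q increases.
p converges to its nearest critical value 1 (a local min of the p-part); q converges to -4. The iterate converges to (1, -4).

(1, -4)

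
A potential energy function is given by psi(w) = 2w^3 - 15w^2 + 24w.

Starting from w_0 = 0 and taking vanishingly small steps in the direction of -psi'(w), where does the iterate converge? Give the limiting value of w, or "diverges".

psi'(w) = 6(w - 4)(w - 1), so psi'(0) = 24.
Gradient descent moves in the -psi' direction, i.e. w is decreasing.
There is no critical point below w=0, and psi' keeps the same sign, so the iterate runs off to −∞.

diverges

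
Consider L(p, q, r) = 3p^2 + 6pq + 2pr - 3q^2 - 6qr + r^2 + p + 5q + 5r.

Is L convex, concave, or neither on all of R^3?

neither

L is quadratic, so its Hessian is the constant matrix H = [[6, 6, 2], [6, -6, -6], [2, -6, 2]].
Leading principal minors: 6, -72, -480.
Neither pattern holds ⇒ H is indefinite ⇒ neither convex nor concave.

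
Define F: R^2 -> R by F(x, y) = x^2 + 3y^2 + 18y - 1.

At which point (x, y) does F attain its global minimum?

(0, -3)

F(x,y) separates as P(x) + Q(y) − 1, so its minimum is min P + min Q − 1.
P'(x) = 2x vanishes at x ∈ {0}; Q'(y) = 6y + 18 vanishes at y ∈ {-3}.
Local minima of P (where P''>0): P(0)=0. Local minima of Q: Q(-3)=-27.
So the global minimum of F is P(0) + Q(-3) − 1 = 0 − 27 − 1 = -28, attained at (0, -3).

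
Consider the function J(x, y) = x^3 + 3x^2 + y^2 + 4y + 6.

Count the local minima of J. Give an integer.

J separates as a function of x plus a function of y, so ∇J=0 decouples.
∂J/∂x = 3x(x + 2) = 0 at x ∈ {-2, 0}; ∂J/∂y = 2(y + 2) = 0 at y ∈ {-2}.
The Hessian is diagonal: diag(J_xx, J_yy). Second derivatives: J_xx(-2)=-6, J_xx(0)=6; J_yy(-2)=2.
Local minima occur where both diagonal entries positive: (0, -2). Count: 1.

1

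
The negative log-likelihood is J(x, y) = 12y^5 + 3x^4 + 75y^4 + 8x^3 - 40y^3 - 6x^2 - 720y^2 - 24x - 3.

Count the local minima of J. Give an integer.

J separates as a function of x plus a function of y, so ∇J=0 decouples.
∂J/∂x = 12(x - 1)(x + 1)(x + 2) = 0 at x ∈ {-2, -1, 1}; ∂J/∂y = 60y(y - 2)(y + 3)(y + 4) = 0 at y ∈ {-4, -3, 0, 2}.
The Hessian is diagonal: diag(J_xx, J_yy). Second derivatives: J_xx(-2)=36, J_xx(-1)=-24, J_xx(1)=72; J_yy(-4)=-1440, J_yy(-3)=900, J_yy(0)=-1440, J_yy(2)=3600.
Local minima occur where both diagonal entries positive: (-2, -3), (-2, 2), (1, -3), (1, 2). Count: 4.

4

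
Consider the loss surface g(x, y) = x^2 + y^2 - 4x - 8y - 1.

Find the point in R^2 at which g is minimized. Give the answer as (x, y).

(2, 4)

g(x,y) separates as P(x) + Q(y) − 1, so its minimum is min P + min Q − 1.
P'(x) = 2x - 4 vanishes at x ∈ {2}; Q'(y) = 2y - 8 vanishes at y ∈ {4}.
Local minima of P (where P''>0): P(2)=-4. Local minima of Q: Q(4)=-16.
So the global minimum of g is P(2) + Q(4) − 1 = -4 − 16 − 1 = -21, attained at (2, 4).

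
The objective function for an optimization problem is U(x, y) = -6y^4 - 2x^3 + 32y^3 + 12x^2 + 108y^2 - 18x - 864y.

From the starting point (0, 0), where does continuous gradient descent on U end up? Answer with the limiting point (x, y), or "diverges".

(1, 3)

U is separable, so gradient descent decouples: x follows -∂U/∂x, y follows -∂U/∂y.
∂U/∂x = -6(x - 3)(x - 1); at x=0 this is -18, so x increases.
∂U/∂y = -24(y - 4)(y - 3)(y + 3); at y=0 this is -864, so y increases.
x converges to its nearest critical value 1 (a local min of the x-part); y converges to 3. The iterate converges to (1, 3).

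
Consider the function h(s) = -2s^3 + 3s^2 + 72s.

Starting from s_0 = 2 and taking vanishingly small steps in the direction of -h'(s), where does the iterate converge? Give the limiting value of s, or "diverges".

-3

h'(s) = -6(s - 4)(s + 3), so h'(2) = 60.
Gradient descent moves in the -h' direction, i.e. s is decreasing.
The nearest critical point in that direction is s = -3, where h'' = 42 > 0 (a local minimum). The iterate converges there.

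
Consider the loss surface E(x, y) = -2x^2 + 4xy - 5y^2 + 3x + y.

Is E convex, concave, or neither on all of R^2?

E is quadratic, so its Hessian is the constant matrix H = [[-4, 4], [4, -10]].
det(H) = 24, tr(H) = -14.
det(H) > 0 and tr(H) < 0, so H is negative definite everywhere: concave.

concave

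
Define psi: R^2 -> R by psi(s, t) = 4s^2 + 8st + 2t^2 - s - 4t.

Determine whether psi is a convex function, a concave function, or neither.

neither

psi is quadratic, so its Hessian is the constant matrix H = [[8, 8], [8, 4]].
det(H) = -32, tr(H) = 12.
det(H) < 0, so H is indefinite: neither convex nor concave.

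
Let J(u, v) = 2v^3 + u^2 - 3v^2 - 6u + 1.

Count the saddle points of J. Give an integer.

1

J separates as a function of u plus a function of v, so ∇J=0 decouples.
∂J/∂u = 2(u - 3) = 0 at u ∈ {3}; ∂J/∂v = 6v(v - 1) = 0 at v ∈ {0, 1}.
The Hessian is diagonal: diag(J_uu, J_vv). Second derivatives: J_uu(3)=2; J_vv(0)=-6, J_vv(1)=6.
Saddle points occur where the two diagonal entries have opposite signs: (3, 0). Count: 1.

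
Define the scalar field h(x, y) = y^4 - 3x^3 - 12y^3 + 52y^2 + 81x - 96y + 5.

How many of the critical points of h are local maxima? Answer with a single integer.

1

h separates as a function of x plus a function of y, so ∇h=0 decouples.
∂h/∂x = -9(x - 3)(x + 3) = 0 at x ∈ {-3, 3}; ∂h/∂y = 4(y - 4)(y - 3)(y - 2) = 0 at y ∈ {2, 3, 4}.
The Hessian is diagonal: diag(h_xx, h_yy). Second derivatives: h_xx(-3)=54, h_xx(3)=-54; h_yy(2)=8, h_yy(3)=-4, h_yy(4)=8.
Local maxima occur where both diagonal entries negative: (3, 3). Count: 1.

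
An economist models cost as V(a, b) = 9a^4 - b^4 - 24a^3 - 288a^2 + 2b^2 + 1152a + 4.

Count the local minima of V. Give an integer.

2

V separates as a function of a plus a function of b, so ∇V=0 decouples.
∂V/∂a = 36(a - 4)(a - 2)(a + 4) = 0 at a ∈ {-4, 2, 4}; ∂V/∂b = -4b(b - 1)(b + 1) = 0 at b ∈ {-1, 0, 1}.
The Hessian is diagonal: diag(V_aa, V_bb). Second derivatives: V_aa(-4)=1728, V_aa(2)=-432, V_aa(4)=576; V_bb(-1)=-8, V_bb(0)=4, V_bb(1)=-8.
Local minima occur where both diagonal entries positive: (-4, 0), (4, 0). Count: 2.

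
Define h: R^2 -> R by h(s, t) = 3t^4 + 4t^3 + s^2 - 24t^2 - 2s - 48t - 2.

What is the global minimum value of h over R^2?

-115

h(s,t) separates as P(s) + Q(t) − 2, so its minimum is min P + min Q − 2.
P'(s) = 2s - 2 vanishes at s ∈ {1}; Q'(t) = 12(t - 2)(t + 1)(t + 2) vanishes at t ∈ {-2, -1, 2}.
Local minima of P (where P''>0): P(1)=-1. Local minima of Q: Q(-2)=16, Q(2)=-112.
So the global minimum of h is P(1) + Q(2) − 2 = -1 − 112 − 2 = -115, attained at (1, 2).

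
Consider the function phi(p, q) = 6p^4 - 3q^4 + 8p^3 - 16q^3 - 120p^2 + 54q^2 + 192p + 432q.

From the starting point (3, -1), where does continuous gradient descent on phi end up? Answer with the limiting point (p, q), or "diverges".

phi is separable, so gradient descent decouples: p follows -∂phi/∂p, q follows -∂phi/∂q.
∂phi/∂p = 24(p - 2)(p - 1)(p + 4); at p=3 this is 336, so p decreases.
∂phi/∂q = -12(q - 3)(q + 3)(q + 4); at q=-1 this is 288, so q decreases.
p converges to its nearest critical value 2 (a local min of the p-part); q converges to -3. The iterate converges to (2, -3).

(2, -3)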